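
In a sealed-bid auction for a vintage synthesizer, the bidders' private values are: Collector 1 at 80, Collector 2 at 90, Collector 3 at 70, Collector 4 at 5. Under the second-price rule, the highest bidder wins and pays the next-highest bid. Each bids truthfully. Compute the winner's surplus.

Surplus = 10.

Ranking the bids: Collector 2 90; Collector 1 80; Collector 3 70; Collector 4 5.
Collector 2 wins with the top bid and pays the second-highest, 80.
Surplus = 90 − 80 = 10.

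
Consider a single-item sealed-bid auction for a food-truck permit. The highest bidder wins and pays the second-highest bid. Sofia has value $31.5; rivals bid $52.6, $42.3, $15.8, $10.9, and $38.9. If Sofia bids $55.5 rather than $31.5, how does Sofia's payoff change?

Change in payoff: -$21.1.

The highest competing bid is $52.6.
Bidding truthfully at $31.5: the top bid is $52.6 (a rival), so Sofia loses. Payoff = $0.0.
Bidding $55.5: Sofia has the top bid, wins, and pays the second-highest bid $52.6. Payoff = $31.5 − $52.6 = -$21.1.
Change = -$21.1 − $0.0 = -$21.1.
This is the dominant-strategy logic: truthful bidding weakly beats any alternative.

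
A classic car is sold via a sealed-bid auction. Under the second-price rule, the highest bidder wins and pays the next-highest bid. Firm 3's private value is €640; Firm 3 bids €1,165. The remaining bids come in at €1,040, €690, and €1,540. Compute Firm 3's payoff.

Highest competing bid: €1,540.
Firm 3's bid €1,165 is not the highest, so Firm 3 loses, pays nothing, and earns zero payoff.

€0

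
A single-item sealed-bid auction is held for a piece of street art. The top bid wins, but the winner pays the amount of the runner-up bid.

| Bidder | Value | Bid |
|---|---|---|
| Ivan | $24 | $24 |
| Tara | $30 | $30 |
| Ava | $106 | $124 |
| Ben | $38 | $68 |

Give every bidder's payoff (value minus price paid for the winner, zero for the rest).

Payoffs: Ivan $0, Tara $0, Ava $38, Ben $0.

Ordered from highest: Ava $124; Ben $68; Tara $30; Ivan $24.
Ava has the top bid and wins; the price is the second-highest bid, $68.
Ava's payoff = $106 − $68 = $38. All other bidders lose, so their payoff is 0.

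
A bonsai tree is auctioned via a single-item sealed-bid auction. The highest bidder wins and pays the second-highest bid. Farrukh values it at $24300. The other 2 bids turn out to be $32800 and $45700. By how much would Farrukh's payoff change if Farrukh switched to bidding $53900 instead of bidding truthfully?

Payoff change: -$21400.

The highest competing bid is $45700.
Bidding truthfully at $24300: the top bid is $45700 (a rival), so Farrukh loses. Payoff = $0.
Bidding $53900: Farrukh has the top bid, wins, and pays the second-highest bid $45700. Payoff = $24300 − $45700 = -$21400.
Change = -$21400 − $0 = -$21400.
This is the dominant-strategy logic: truthful bidding weakly beats any alternative.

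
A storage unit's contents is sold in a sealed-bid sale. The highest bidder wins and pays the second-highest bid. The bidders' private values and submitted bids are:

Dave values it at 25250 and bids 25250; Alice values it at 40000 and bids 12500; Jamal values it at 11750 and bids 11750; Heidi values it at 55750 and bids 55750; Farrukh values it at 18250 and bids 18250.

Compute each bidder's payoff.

Ranking the bids: Heidi 55750 > Dave 25250 > Farrukh 18250 > Alice 12500 > Jamal 11750.
Heidi has the top bid and wins; the price is the second-highest bid, 25250.
Heidi's payoff = 55750 − 25250 = 30500. All other bidders lose, so their payoff is 0.

Dave 0, Alice 0, Jamal 0, Heidi 30500, Farrukh 0.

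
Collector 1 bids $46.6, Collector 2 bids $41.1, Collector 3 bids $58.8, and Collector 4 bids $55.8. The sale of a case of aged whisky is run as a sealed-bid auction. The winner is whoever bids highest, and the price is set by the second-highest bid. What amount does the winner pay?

Ordered from highest: Collector 3 $58.8 > Collector 4 $55.8 > Collector 1 $46.6 > Collector 2 $41.1.
Collector 3 has the highest bid, so Collector 3 wins.
The second-highest bid is $55.8, so that is what Collector 3 pays.

$55.8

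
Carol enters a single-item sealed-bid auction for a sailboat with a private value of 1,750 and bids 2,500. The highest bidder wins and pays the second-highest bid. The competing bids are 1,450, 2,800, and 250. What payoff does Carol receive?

Highest competing bid: 2,800.
Carol's bid 2,500 is not the highest, so Carol loses, pays nothing, and earns zero payoff.

0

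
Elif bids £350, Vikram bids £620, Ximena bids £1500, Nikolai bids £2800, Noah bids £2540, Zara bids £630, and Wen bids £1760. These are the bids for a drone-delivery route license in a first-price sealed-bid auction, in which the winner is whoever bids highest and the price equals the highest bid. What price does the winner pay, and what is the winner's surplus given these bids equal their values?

Price £2800; surplus £0.

Sorted high to low: Nikolai £2800 > Noah £2540 > Wen £1760 > Ximena £1500 > Zara £630 > Vikram £620 > Elif £350.
Nikolai is the highest bidder, so Nikolai wins.
Under the first-price rule, the price is the highest bid: £2800.
Surplus = £2800 − £2800 = £0.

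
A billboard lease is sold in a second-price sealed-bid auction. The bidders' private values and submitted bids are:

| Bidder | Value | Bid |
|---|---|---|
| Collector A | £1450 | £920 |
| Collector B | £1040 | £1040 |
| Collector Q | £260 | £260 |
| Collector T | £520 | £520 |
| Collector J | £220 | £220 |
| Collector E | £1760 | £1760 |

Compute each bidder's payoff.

Ordered from highest: Collector E £1760, then Collector B £1040, then Collector A £920, then Collector T £520, then Collector Q £260, then Collector J £220.
Collector E has the top bid and wins; the price is the second-highest bid, £1040.
Collector E's payoff = £1760 − £1040 = £720. All other bidders lose, so their payoff is 0.

Payoffs: Collector A £0, Collector B £0, Collector Q £0, Collector T £0, Collector J £0, Collector E £720.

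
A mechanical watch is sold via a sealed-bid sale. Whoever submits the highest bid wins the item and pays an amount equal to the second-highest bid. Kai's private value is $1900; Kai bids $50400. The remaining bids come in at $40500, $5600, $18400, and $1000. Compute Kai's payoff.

-$38600

Highest competing bid: $40500.
Kai's bid $50400 is the highest overall, so Kai wins and pays the second-highest bid, $40500.
Payoff = value − price = $1900 − $40500 = -$38600.
Overbidding won the item at a price above value — truthful bidding would have avoided this loss.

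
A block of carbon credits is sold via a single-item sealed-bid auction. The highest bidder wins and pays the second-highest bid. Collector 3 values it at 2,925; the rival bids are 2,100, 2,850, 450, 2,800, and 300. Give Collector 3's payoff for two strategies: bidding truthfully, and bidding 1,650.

The highest competing bid is 2,850.
Bidding truthfully at 2,925: Collector 3 has the top bid, wins, and pays the second-highest bid 2,850. Payoff = 2,925 − 2,850 = 75.
Bidding 1,650: the top bid is 2,850 (a rival), so Collector 3 loses. Payoff = 0.

(a) 75  (b) 0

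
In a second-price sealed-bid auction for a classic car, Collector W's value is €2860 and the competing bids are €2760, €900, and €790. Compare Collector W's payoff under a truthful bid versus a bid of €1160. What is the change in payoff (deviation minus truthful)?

Change in payoff: -€100.

The highest competing bid is €2760.
Bidding truthfully at €2860: Collector W has the top bid, wins, and pays the second-highest bid €2760. Payoff = €2860 − €2760 = €100.
Bidding €1160: the top bid is €2760 (a rival), so Collector W loses. Payoff = €0.
Change = €0 − €100 = -€100.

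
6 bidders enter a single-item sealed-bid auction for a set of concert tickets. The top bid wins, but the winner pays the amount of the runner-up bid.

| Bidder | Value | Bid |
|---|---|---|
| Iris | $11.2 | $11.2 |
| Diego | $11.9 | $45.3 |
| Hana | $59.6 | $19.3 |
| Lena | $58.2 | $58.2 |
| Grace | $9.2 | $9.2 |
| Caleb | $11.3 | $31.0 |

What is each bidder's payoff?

Ranking the bids: Lena $58.2, then Diego $45.3, then Caleb $31.0, then Hana $19.3, then Iris $11.2, then Grace $9.2.
Lena has the top bid and wins; the price is the second-highest bid, $45.3.
Lena's payoff = $58.2 − $45.3 = $12.9. All other bidders lose, so their payoff is 0.

Payoffs: Iris $0.0, Diego $0.0, Hana $0.0, Lena $12.9, Grace $0.0, Caleb $0.0.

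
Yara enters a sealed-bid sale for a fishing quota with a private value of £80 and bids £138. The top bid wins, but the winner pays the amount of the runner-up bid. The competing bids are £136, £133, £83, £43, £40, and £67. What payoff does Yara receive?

Yara's payoff: -£56.

Highest competing bid: £136.
Yara's bid £138 is the highest overall, so Yara wins and pays the second-highest bid, £136.
Payoff = value − price = £80 − £136 = -£56.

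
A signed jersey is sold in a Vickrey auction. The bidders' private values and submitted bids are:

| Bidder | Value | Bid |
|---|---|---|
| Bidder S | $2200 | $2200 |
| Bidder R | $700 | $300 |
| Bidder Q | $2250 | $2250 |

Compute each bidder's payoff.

Bids in descending order: Bidder Q $2250, then Bidder S $2200, then Bidder R $300.
Bidder Q has the top bid and wins; the price is the second-highest bid, $2200.
Bidder Q's payoff = $2250 − $2200 = $50. All other bidders lose, so their payoff is 0.

Bidder S $0, Bidder R $0, Bidder Q $50.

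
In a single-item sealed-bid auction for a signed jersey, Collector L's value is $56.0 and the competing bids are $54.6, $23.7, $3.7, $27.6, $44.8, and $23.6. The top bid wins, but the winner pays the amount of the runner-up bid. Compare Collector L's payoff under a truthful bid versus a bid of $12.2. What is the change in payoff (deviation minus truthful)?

Payoff change: -$1.4.

The highest competing bid is $54.6.
Bidding truthfully at $56.0: Collector L has the top bid, wins, and pays the second-highest bid $54.6. Payoff = $56.0 − $54.6 = $1.4.
Bidding $12.2: the top bid is $54.6 (a rival), so Collector L loses. Payoff = $0.0.
Change = $0.0 − $1.4 = -$1.4.
Deviating from a truthful bid can only lose payoff in a second-price auction — never gain.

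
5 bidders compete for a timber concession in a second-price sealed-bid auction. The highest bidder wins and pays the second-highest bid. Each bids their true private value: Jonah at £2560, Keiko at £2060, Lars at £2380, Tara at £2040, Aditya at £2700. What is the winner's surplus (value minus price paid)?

Bids in descending order: Aditya £2700, then Jonah £2560, then Lars £2380, then Keiko £2060, then Tara £2040.
Aditya wins with the top bid and pays the second-highest, £2560.
Surplus = £2700 − £2560 = £140.

Surplus = £140.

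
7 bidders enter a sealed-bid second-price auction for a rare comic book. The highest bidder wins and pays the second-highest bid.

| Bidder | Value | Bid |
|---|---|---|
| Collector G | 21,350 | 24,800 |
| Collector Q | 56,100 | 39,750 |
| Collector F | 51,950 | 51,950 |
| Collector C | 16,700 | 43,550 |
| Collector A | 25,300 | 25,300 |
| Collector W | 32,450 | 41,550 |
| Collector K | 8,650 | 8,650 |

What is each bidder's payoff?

Ordered from highest: Collector F 51,950; Collector C 43,550; Collector W 41,550; Collector Q 39,750; Collector A 25,300; Collector G 24,800; Collector K 8,650.
Collector F has the top bid and wins; the price is the second-highest bid, 43,550.
Collector F's payoff = 51,950 − 43,550 = 8,400. All other bidders lose, so their payoff is 0.

Payoffs: Collector G 0, Collector Q 0, Collector F 8,400, Collector C 0, Collector A 0, Collector W 0, Collector K 0.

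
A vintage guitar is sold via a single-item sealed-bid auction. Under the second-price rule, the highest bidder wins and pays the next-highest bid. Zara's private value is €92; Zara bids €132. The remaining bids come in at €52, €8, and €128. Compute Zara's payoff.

Highest competing bid: €128.
Zara's bid €132 is the highest overall, so Zara wins and pays the second-highest bid, €128.
Payoff = value − price = €92 − €128 = -€36.

-€36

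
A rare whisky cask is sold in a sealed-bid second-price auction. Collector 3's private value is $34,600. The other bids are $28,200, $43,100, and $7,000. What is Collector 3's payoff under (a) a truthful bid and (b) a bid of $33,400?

Truthful: $0; alternative: $0.

The highest competing bid is $43,100.
Bidding truthfully at $34,600: the top bid is $43,100 (a rival), so Collector 3 loses. Payoff = $0.
Bidding $33,400: the top bid is $43,100 (a rival), so Collector 3 loses. Payoff = $0.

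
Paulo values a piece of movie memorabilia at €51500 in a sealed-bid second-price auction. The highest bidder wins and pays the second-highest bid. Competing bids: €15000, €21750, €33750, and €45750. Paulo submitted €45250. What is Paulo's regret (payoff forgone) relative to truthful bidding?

The highest competing bid is €45750.
Bidding truthfully at €51500: Paulo has the top bid, wins, and pays the second-highest bid €45750. Payoff = €51500 − €45750 = €5750.
Bidding €45250: the top bid is €45750 (a rival), so Paulo loses. Payoff = €0.
Regret = truthful payoff − actual payoff = €5750 − €0 = €5750.

€5750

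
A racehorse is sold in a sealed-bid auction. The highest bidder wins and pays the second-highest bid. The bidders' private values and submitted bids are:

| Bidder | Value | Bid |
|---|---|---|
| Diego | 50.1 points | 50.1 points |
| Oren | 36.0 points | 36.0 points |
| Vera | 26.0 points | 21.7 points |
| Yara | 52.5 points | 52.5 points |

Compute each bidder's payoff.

Bids in descending order: Yara 52.5 points, then Diego 50.1 points, then Oren 36.0 points, then Vera 21.7 points.
Yara has the top bid and wins; the price is the second-highest bid, 50.1 points.
Yara's payoff = 52.5 points − 50.1 points = 2.4 points. All other bidders lose, so their payoff is 0.

Diego 0.0 points, Oren 0.0 points, Vera 0.0 points, Yara 2.4 points.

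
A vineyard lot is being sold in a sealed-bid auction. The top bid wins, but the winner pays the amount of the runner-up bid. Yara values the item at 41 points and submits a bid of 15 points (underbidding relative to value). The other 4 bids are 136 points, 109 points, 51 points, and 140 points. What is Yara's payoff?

Highest competing bid: 140 points.
Yara's bid 15 points is not the highest, so Yara loses, pays nothing, and earns zero payoff.

Payoff = 0 points.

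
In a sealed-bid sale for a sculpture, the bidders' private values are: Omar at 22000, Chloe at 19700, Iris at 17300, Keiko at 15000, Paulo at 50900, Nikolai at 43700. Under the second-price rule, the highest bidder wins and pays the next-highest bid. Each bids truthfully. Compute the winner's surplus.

Ranking the bids: Paulo 50900 > Nikolai 43700 > Omar 22000 > Chloe 19700 > Iris 17300 > Keiko 15000.
Paulo wins with the top bid and pays the second-highest, 43700.
Surplus = 50900 − 43700 = 7200.

7200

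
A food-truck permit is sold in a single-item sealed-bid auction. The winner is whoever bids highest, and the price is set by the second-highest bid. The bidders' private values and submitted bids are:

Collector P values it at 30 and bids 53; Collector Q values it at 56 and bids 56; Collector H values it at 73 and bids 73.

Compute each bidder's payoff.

Collector P 0, Collector Q 0, Collector H 17.

Bids in descending order: Collector H 73, then Collector Q 56, then Collector P 53.
Collector H has the top bid and wins; the price is the second-highest bid, 56.
Collector H's payoff = 73 − 56 = 17. All other bidders lose, so their payoff is 0.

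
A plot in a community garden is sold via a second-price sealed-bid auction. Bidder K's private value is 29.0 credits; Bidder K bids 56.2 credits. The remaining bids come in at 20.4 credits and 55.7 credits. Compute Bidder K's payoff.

-26.7 credits

Highest competing bid: 55.7 credits.
Bidder K's bid 56.2 credits is the highest overall, so Bidder K wins and pays the second-highest bid, 55.7 credits.
Payoff = value − price = 29.0 credits − 55.7 credits = -26.7 credits.
Overbidding won the item at a price above value — truthful bidding would have avoided this loss.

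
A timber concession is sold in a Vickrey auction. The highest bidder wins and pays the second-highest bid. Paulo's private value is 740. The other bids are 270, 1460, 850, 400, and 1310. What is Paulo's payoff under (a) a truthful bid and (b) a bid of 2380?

The highest competing bid is 1460.
Bidding truthfully at 740: the top bid is 1460 (a rival), so Paulo loses. Payoff = 0.
Bidding 2380: Paulo has the top bid, wins, and pays the second-highest bid 1460. Payoff = 740 − 1460 = -720.
Deviating from a truthful bid can only lose payoff in a second-price auction — never gain.

Truthful: 0; alternative: -720.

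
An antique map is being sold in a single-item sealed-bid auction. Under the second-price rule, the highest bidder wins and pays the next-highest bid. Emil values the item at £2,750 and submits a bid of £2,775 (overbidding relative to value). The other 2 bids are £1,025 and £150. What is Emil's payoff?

Highest competing bid: £1,025.
Emil's bid £2,775 is the highest overall, so Emil wins and pays the second-highest bid, £1,025.
Payoff = value − price = £2,750 − £1,025 = £1,725.

Emil's payoff: £1,725.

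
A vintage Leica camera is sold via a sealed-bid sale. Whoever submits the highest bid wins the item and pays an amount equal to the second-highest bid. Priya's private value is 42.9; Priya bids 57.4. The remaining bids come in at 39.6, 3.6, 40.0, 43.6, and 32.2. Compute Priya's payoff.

Highest competing bid: 43.6.
Priya's bid 57.4 is the highest overall, so Priya wins and pays the second-highest bid, 43.6.
Payoff = value − price = 42.9 − 43.6 = -0.7.
Overbidding won the item at a price above value — truthful bidding would have avoided this loss.

Priya's payoff: -0.7.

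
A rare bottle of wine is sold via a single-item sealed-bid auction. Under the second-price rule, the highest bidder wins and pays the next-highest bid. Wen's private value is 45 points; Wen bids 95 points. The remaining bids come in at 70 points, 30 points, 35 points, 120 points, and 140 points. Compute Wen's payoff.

Payoff = 0 points.

Highest competing bid: 140 points.
Wen's bid 95 points is not the highest, so Wen loses, pays nothing, and earns zero payoff.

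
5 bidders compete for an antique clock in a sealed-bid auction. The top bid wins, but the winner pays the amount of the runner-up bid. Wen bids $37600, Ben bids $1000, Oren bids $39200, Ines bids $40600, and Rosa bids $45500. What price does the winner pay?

The winner pays $40600.

Ranking the bids: Rosa $45500 > Ines $40600 > Oren $39200 > Wen $37600 > Ben $1000.
Rosa has the highest bid, so Rosa wins.
The second-highest bid is $40600, so that is what Rosa pays.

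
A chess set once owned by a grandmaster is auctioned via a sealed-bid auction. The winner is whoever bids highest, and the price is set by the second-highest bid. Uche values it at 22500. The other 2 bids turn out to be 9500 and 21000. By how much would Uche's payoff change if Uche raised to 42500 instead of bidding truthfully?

Change in payoff: 0.

The highest competing bid is 21000.
Bidding truthfully at 22500: Uche has the top bid, wins, and pays the second-highest bid 21000. Payoff = 22500 − 21000 = 1500.
Bidding 42500: Uche has the top bid, wins, and pays the second-highest bid 21000. Payoff = 22500 − 21000 = 1500.
Change = 1500 − 1500 = 0.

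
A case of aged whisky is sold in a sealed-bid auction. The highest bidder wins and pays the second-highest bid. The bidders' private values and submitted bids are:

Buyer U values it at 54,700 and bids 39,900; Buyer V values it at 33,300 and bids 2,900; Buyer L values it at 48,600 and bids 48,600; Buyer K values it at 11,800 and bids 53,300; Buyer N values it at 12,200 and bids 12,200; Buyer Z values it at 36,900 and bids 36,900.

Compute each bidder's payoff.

Payoffs: Buyer U 0, Buyer V 0, Buyer L 0, Buyer K -36,800, Buyer N 0, Buyer Z 0.

Bids in descending order: Buyer K 53,300, then Buyer L 48,600, then Buyer U 39,900, then Buyer Z 36,900, then Buyer N 12,200, then Buyer V 2,900.
Buyer K has the top bid and wins; the price is the second-highest bid, 48,600.
Buyer K's payoff = 11,800 − 48,600 = -36,800. All other bidders lose, so their payoff is 0.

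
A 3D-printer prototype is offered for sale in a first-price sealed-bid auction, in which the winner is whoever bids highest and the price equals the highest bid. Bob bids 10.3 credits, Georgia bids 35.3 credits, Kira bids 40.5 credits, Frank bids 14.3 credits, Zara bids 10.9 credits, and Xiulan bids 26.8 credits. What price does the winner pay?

Sorted high to low: Kira 40.5 credits; Georgia 35.3 credits; Xiulan 26.8 credits; Frank 14.3 credits; Zara 10.9 credits; Bob 10.3 credits.
Kira is the highest bidder, so Kira wins.
Under the first-price rule, the price is the highest bid: 40.5 credits.

The winner pays 40.5 credits.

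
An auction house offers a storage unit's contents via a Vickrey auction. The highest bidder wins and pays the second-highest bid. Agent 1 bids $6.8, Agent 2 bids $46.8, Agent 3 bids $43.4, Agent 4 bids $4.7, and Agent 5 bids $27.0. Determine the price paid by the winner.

Bids in descending order: Agent 2 $46.8, then Agent 3 $43.4, then Agent 5 $27.0, then Agent 1 $6.8, then Agent 4 $4.7.
Agent 2 has the highest bid, so Agent 2 wins.
The second-highest bid is $43.4, so that is what Agent 2 pays.

The winner pays $43.4.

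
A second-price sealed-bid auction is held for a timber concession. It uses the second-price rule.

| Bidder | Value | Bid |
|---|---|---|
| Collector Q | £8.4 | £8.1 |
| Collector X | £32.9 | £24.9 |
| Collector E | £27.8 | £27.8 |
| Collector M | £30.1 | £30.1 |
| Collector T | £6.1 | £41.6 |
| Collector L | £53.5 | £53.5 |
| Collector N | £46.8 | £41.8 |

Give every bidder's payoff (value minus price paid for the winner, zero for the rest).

Collector Q £0.0, Collector X £0.0, Collector E £0.0, Collector M £0.0, Collector T £0.0, Collector L £11.7, Collector N £0.0.

Bids in descending order: Collector L £53.5, then Collector N £41.8, then Collector T £41.6, then Collector M £30.1, then Collector E £27.8, then Collector X £24.9, then Collector Q £8.1.
Collector L has the top bid and wins; the price is the second-highest bid, £41.8.
Collector L's payoff = £53.5 − £41.8 = £11.7. All other bidders lose, so their payoff is 0.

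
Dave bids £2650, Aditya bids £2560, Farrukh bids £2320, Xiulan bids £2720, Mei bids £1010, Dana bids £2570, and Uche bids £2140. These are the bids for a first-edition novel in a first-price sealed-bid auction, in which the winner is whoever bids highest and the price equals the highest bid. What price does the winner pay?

Sorted high to low: Xiulan £2720; Dave £2650; Dana £2570; Aditya £2560; Farrukh £2320; Uche £2140; Mei £1010.
Xiulan is the highest bidder, so Xiulan wins.
Under the first-price rule, the price is the highest bid: £2720.

The winner pays £2720.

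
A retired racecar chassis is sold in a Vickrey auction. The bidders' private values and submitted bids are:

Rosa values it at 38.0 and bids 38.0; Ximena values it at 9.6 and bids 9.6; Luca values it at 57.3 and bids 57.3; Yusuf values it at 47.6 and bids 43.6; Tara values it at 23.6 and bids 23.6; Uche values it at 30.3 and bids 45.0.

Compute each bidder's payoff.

Bids in descending order: Luca 57.3; Uche 45.0; Yusuf 43.6; Rosa 38.0; Tara 23.6; Ximena 9.6.
Luca has the top bid and wins; the price is the second-highest bid, 45.0.
Luca's payoff = 57.3 − 45.0 = 12.3. All other bidders lose, so their payoff is 0.

Rosa 0.0, Ximena 0.0, Luca 12.3, Yusuf 0.0, Tara 0.0, Uche 0.0.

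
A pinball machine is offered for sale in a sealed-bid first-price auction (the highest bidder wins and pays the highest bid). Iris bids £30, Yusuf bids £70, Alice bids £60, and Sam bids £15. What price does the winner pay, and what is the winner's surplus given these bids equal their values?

Ranking the bids: Yusuf £70; Alice £60; Iris £30; Sam £15.
Yusuf is the highest bidder, so Yusuf wins.
Under the first-price rule, the price is the highest bid: £70.
Surplus = £70 − £70 = £0.

Price £70; surplus £0.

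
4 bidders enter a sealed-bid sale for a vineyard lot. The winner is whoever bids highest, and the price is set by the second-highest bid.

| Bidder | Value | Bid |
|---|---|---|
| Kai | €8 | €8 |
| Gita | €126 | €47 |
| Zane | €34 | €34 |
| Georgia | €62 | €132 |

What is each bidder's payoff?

Kai €0, Gita €0, Zane €0, Georgia €15.

Ranking the bids: Georgia €132 > Gita €47 > Zane €34 > Kai €8.
Georgia has the top bid and wins; the price is the second-highest bid, €47.
Georgia's payoff = €62 − €47 = €15. All other bidders lose, so their payoff is 0.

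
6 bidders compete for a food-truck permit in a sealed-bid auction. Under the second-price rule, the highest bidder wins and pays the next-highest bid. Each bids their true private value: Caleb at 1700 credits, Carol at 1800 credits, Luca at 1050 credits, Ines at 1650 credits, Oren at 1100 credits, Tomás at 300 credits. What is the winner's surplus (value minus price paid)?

Bids in descending order: Carol 1800 credits; Caleb 1700 credits; Ines 1650 credits; Oren 1100 credits; Luca 1050 credits; Tomás 300 credits.
Carol wins with the top bid and pays the second-highest, 1700 credits.
Surplus = 1800 credits − 1700 credits = 100 credits.

Winner's surplus: 100 credits.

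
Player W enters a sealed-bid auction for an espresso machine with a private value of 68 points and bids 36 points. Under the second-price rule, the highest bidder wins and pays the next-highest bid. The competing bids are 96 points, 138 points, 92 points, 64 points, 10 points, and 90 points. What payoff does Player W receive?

Highest competing bid: 138 points.
Player W's bid 36 points is not the highest, so Player W loses, pays nothing, and earns zero payoff.

Player W's payoff: 0 points.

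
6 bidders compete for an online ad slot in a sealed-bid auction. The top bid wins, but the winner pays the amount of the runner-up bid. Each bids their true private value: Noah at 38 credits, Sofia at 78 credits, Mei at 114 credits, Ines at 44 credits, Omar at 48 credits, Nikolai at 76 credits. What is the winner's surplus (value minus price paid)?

Winner's surplus: 36 credits.

Ranking the bids: Mei 114 credits; Sofia 78 credits; Nikolai 76 credits; Omar 48 credits; Ines 44 credits; Noah 38 credits.
Mei wins with the top bid and pays the second-highest, 78 credits.
Surplus = 114 credits − 78 credits = 36 credits.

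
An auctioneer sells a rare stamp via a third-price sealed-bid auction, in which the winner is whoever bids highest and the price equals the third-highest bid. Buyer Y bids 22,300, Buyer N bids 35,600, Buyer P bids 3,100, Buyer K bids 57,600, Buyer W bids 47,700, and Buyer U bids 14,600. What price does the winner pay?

The winner pays 35,600.

Ordered from highest: Buyer K 57,600, then Buyer W 47,700, then Buyer N 35,600, then Buyer Y 22,300, then Buyer U 14,600, then Buyer P 3,100.
Buyer K is the highest bidder, so Buyer K wins.
Under the third-price rule, the price is the third-highest bid: 35,600.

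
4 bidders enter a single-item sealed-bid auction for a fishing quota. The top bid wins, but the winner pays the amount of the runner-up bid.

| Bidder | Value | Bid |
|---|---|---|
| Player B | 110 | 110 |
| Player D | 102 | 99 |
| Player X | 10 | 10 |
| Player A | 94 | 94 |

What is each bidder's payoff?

Bids in descending order: Player B 110, then Player D 99, then Player A 94, then Player X 10.
Player B has the top bid and wins; the price is the second-highest bid, 99.
Player B's payoff = 110 − 99 = 11. All other bidders lose, so their payoff is 0.

Player B 11, Player D 0, Player X 0, Player A 0.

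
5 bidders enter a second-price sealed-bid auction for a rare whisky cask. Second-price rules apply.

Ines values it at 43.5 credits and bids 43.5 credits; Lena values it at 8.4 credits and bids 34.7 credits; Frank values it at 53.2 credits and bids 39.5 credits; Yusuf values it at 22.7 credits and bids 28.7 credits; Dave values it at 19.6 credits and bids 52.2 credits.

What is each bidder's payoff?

Ranking the bids: Dave 52.2 credits, then Ines 43.5 credits, then Frank 39.5 credits, then Lena 34.7 credits, then Yusuf 28.7 credits.
Dave has the top bid and wins; the price is the second-highest bid, 43.5 credits.
Dave's payoff = 19.6 credits − 43.5 credits = -23.9 credits. All other bidders lose, so their payoff is 0.

Payoffs: Ines 0.0 credits, Lena 0.0 credits, Frank 0.0 credits, Yusuf 0.0 credits, Dave -23.9 credits.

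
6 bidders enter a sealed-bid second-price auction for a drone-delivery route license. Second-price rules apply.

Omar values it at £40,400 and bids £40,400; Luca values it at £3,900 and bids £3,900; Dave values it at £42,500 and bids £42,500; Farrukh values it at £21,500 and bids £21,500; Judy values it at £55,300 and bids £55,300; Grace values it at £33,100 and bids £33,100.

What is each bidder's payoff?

Bids in descending order: Judy £55,300 > Dave £42,500 > Omar £40,400 > Grace £33,100 > Farrukh £21,500 > Luca £3,900.
Judy has the top bid and wins; the price is the second-highest bid, £42,500.
Judy's payoff = £55,300 − £42,500 = £12,800. All other bidders lose, so their payoff is 0.

Payoffs: Omar £0, Luca £0, Dave £0, Farrukh £0, Judy £12,800, Grace £0.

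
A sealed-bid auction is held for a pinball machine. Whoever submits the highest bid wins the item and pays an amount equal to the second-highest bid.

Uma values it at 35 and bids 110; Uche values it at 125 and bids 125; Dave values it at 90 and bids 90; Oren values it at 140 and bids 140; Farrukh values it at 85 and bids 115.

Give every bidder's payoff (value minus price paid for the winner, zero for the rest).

Sorted high to low: Oren 140, then Uche 125, then Farrukh 115, then Uma 110, then Dave 90.
Oren has the top bid and wins; the price is the second-highest bid, 125.
Oren's payoff = 140 − 125 = 15. All other bidders lose, so their payoff is 0.

Payoffs: Uma 0, Uche 0, Dave 0, Oren 15, Farrukh 0.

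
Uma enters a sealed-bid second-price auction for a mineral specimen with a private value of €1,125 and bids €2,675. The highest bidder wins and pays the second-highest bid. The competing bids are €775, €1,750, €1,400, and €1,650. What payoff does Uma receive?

Highest competing bid: €1,750.
Uma's bid €2,675 is the highest overall, so Uma wins and pays the second-highest bid, €1,750.
Payoff = value − price = €1,125 − €1,750 = -€625.
Overbidding won the item at a price above value — truthful bidding would have avoided this loss.

Uma's payoff: -€625.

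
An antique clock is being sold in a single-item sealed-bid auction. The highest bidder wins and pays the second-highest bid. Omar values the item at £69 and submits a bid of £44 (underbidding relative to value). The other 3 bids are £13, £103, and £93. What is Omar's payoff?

Highest competing bid: £103.
Omar's bid £44 is not the highest, so Omar loses, pays nothing, and earns zero payoff.

Omar's payoff: £0.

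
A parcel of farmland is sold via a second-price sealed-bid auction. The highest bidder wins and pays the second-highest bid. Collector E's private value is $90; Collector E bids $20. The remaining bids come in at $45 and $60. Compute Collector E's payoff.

Collector E's payoff: $0.

Highest competing bid: $60.
Collector E's bid $20 is not the highest, so Collector E loses, pays nothing, and earns zero payoff.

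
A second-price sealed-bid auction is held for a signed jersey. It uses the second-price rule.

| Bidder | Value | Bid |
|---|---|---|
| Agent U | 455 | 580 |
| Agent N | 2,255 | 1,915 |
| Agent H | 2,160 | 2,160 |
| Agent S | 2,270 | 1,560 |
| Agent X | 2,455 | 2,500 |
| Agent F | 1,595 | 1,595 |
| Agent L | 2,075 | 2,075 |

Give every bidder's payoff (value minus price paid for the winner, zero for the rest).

Ranking the bids: Agent X 2,500 > Agent H 2,160 > Agent L 2,075 > Agent N 1,915 > Agent F 1,595 > Agent S 1,560 > Agent U 580.
Agent X has the top bid and wins; the price is the second-highest bid, 2,160.
Agent X's payoff = 2,455 − 2,160 = 295. All other bidders lose, so their payoff is 0.

Payoffs: Agent U 0, Agent N 0, Agent H 0, Agent S 0, Agent X 295, Agent F 0, Agent L 0.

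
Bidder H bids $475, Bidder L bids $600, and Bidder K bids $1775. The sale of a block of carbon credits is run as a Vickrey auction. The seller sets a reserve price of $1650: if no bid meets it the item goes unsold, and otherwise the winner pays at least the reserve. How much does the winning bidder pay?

Bids in descending order: Bidder K $1775; Bidder L $600; Bidder H $475.
Bidder K has the highest bid, so Bidder K wins.
The second-highest bid is $600, but the reserve $1650 is higher, so the price is the reserve.

The winner pays $1650.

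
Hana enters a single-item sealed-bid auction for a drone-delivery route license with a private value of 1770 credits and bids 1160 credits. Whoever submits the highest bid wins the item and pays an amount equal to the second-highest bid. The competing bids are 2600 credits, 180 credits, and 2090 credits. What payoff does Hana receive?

Hana's payoff: 0 credits.

Highest competing bid: 2600 credits.
Hana's bid 1160 credits is not the highest, so Hana loses, pays nothing, and earns zero payoff.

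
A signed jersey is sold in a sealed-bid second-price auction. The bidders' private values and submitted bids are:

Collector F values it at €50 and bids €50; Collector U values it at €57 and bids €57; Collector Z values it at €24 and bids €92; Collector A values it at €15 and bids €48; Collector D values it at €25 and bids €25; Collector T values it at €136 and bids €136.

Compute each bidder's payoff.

Ordered from highest: Collector T €136 > Collector Z €92 > Collector U €57 > Collector F €50 > Collector A €48 > Collector D €25.
Collector T has the top bid and wins; the price is the second-highest bid, €92.
Collector T's payoff = €136 − €92 = €44. All other bidders lose, so their payoff is 0.

Collector F €0, Collector U €0, Collector Z €0, Collector A €0, Collector D €0, Collector T €44.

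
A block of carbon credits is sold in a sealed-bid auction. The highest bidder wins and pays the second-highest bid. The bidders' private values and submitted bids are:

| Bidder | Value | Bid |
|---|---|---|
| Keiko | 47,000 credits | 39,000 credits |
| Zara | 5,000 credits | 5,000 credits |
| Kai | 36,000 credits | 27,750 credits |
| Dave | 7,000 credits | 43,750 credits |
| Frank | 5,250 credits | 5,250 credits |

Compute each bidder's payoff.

Keiko 0 credits, Zara 0 credits, Kai 0 credits, Dave -32,000 credits, Frank 0 credits.

Ordered from highest: Dave 43,750 credits > Keiko 39,000 credits > Kai 27,750 credits > Frank 5,250 credits > Zara 5,000 credits.
Dave has the top bid and wins; the price is the second-highest bid, 39,000 credits.
Dave's payoff = 7,000 credits − 39,000 credits = -32,000 credits. All other bidders lose, so their payoff is 0.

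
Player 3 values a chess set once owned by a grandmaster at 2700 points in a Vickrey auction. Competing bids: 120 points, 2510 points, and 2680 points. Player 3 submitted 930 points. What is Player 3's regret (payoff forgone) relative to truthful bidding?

20 points

The highest competing bid is 2680 points.
Bidding truthfully at 2700 points: Player 3 has the top bid, wins, and pays the second-highest bid 2680 points. Payoff = 2700 points − 2680 points = 20 points.
Bidding 930 points: the top bid is 2680 points (a rival), so Player 3 loses. Payoff = 0 points.
Regret = truthful payoff − actual payoff = 20 points − 0 points = 20 points.
Deviating from a truthful bid can only lose payoff in a second-price auction — never gain.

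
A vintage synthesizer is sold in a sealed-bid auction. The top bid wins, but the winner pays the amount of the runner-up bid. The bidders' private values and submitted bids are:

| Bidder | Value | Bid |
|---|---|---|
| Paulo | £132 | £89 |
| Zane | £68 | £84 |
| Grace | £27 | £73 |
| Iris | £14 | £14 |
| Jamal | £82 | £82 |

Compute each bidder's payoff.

Payoffs: Paulo £48, Zane £0, Grace £0, Iris £0, Jamal £0.

Bids in descending order: Paulo £89, then Zane £84, then Jamal £82, then Grace £73, then Iris £14.
Paulo has the top bid and wins; the price is the second-highest bid, £84.
Paulo's payoff = £132 − £84 = £48. All other bidders lose, so their payoff is 0.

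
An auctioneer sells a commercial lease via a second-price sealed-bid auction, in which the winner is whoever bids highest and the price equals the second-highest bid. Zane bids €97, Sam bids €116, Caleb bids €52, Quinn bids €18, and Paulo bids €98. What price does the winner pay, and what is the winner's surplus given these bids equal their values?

The winner pays €98 for a surplus of €18.

Ordered from highest: Sam €116; Paulo €98; Zane €97; Caleb €52; Quinn €18.
Sam is the highest bidder, so Sam wins.
Under the second-price rule, the price is the second-highest bid: €98.
Surplus = €116 − €98 = €18.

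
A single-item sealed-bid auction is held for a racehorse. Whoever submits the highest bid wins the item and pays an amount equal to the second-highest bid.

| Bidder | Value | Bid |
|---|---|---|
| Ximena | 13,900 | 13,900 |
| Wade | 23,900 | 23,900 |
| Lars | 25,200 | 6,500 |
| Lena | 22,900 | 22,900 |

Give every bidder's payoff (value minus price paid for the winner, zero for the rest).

Ximena 0, Wade 1,000, Lars 0, Lena 0.

Sorted high to low: Wade 23,900, then Lena 22,900, then Ximena 13,900, then Lars 6,500.
Wade has the top bid and wins; the price is the second-highest bid, 22,900.
Wade's payoff = 23,900 − 22,900 = 1,000. All other bidders lose, so their payoff is 0.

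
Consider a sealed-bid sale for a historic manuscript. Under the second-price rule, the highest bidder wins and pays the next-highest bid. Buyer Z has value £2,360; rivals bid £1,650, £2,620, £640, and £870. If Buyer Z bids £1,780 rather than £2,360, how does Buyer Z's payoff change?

Payoff change: £0.

The highest competing bid is £2,620.
Bidding truthfully at £2,360: the top bid is £2,620 (a rival), so Buyer Z loses. Payoff = £0.
Bidding £1,780: the top bid is £2,620 (a rival), so Buyer Z loses. Payoff = £0.
Change = £0 − £0 = £0.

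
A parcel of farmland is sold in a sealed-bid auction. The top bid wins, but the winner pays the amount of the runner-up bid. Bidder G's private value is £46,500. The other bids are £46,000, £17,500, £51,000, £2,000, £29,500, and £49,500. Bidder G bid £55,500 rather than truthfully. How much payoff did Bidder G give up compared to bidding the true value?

The highest competing bid is £51,000.
Bidding truthfully at £46,500: the top bid is £51,000 (a rival), so Bidder G loses. Payoff = £0.
Bidding £55,500: Bidder G has the top bid, wins, and pays the second-highest bid £51,000. Payoff = £46,500 − £51,000 = -£4,500.
Regret = truthful payoff − actual payoff = £0 − -£4,500 = £4,500.
Deviating from a truthful bid can only lose payoff in a second-price auction — never gain.

£4,500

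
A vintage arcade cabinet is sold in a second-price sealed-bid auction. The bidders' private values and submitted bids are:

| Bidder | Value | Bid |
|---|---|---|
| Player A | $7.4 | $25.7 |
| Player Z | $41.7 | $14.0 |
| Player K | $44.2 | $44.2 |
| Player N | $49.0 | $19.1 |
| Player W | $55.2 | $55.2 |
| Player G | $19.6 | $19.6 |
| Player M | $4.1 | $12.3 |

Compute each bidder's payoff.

Player A $0.0, Player Z $0.0, Player K $0.0, Player N $0.0, Player W $11.0, Player G $0.0, Player M $0.0.

Bids in descending order: Player W $55.2; Player K $44.2; Player A $25.7; Player G $19.6; Player N $19.1; Player Z $14.0; Player M $12.3.
Player W has the top bid and wins; the price is the second-highest bid, $44.2.
Player W's payoff = $55.2 − $44.2 = $11.0. All other bidders lose, so their payoff is 0.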